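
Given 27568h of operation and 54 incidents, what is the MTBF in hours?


Formula: MTBF = Total operating time / Number of failures
MTBF = 27568 / 54
MTBF = 510.52 hours

510.52 hours


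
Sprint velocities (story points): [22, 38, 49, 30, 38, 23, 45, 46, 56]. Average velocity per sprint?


Formula: Avg velocity = Total points / Number of sprints
Points: [22, 38, 49, 30, 38, 23, 45, 46, 56]
Sum = 22 + 38 + 49 + 30 + 38 + 23 + 45 + 46 + 56 = 347
Avg velocity = 347 / 9 = 38.56 points/sprint

38.56 points/sprint


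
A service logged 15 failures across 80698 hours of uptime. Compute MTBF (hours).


Formula: MTBF = Total operating time / Number of failures
MTBF = 80698 / 15
MTBF = 5379.87 hours

5379.87 hours


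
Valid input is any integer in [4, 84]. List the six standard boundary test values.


Range: [4, 84]
Boundaries: just below min, min, min+1, max-1, max, just above max
Values: [3, 4, 5, 83, 84, 85]

[3, 4, 5, 83, 84, 85]


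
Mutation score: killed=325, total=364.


Mutation score = killed / total * 100
Mutation score = 325 / 364 * 100
Mutation score = 89.29%

89.29%


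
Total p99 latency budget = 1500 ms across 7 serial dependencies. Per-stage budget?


Formula: per_stage = total_budget / stages
per_stage = 1500 / 7
per_stage = 214.29 ms

214.29 ms


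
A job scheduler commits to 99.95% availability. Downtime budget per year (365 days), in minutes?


Formula: allowed downtime = period * (100 - SLA) / 100
Period (year (365 days)) = 525600 minutes
Unavailability fraction = (100 - 99.95) / 100
Allowed downtime = 525600 * (100 - 99.95) / 100
Allowed downtime = 262.8 minutes

262.8 minutes


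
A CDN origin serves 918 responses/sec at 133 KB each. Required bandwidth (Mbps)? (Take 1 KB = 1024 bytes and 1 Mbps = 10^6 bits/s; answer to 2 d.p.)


Formula: Mbps = payload_bytes * RPS * 8 / 1e6
Payload per request = 133 KB = 133 * 1024 = 136192 bytes
Total bytes/sec = 136192 * 918 = 125024256
Total bits/sec = 125024256 * 8 = 1000194048
Mbps = 1000194048 / 1e6 = 1000.19

1000.19 Mbps


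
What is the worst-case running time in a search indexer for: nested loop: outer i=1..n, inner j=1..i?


Reasoning: triangle: n(n+1)/2 ~ n^2/2
Complexity: O(n^2)

O(n^2)


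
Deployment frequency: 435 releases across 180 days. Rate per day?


Formula: deployments per day = releases / days
= 435 / 180
= 2.417 deploys/day
(equivalently, 16.92 deploys/week)

2.417 deploys/day


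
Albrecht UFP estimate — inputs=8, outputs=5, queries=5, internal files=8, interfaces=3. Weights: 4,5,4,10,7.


UFP = EI*4 + EO*5 + EQ*4 + ILF*10 + EIF*7
UFP = 8*4 + 5*5 + 5*4 + 8*10 + 3*7
UFP = 32 + 25 + 20 + 80 + 21
UFP = 178

178


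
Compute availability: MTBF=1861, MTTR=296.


Availability = MTBF / (MTBF + MTTR)
Availability = 1861 / (1861 + 296)
Availability = 1861 / 2157
Availability = 86.2772%

86.2772%


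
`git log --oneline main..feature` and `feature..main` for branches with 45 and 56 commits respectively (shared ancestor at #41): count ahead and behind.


Common ancestor: commit #41
feature commits after divergence: 45 - 41 = 4
main commits after divergence: 56 - 41 = 15
feature is 4 commits ahead of main
main is 15 commits ahead of feature

feature ahead: 4, main ahead: 15


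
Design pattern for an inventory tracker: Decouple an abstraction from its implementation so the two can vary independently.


This matches the Bridge pattern

Bridge


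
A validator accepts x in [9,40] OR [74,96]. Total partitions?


Valid ranges: [9,40] and [74,96]
Class 1: x < 9 — invalid
Class 2: 9 ≤ x ≤ 40 — valid
Class 3: 40 < x < 74 — invalid (gap between ranges)
Class 4: 74 ≤ x ≤ 96 — valid
Class 5: x > 96 — invalid
Total equivalence classes: 5

5 equivalence classes


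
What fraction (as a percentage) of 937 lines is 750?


Coverage = covered / total * 100
Coverage = 750 / 937 * 100
Coverage = 80.04%

80.04%


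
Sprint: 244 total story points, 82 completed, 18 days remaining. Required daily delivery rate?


Formula: Required rate = Remaining points / Days left
Remaining = 244 - 82 = 162 points
Required rate = 162 / 18 = 9.0 points/day

9.0 points/day


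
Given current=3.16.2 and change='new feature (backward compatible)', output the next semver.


Current: 3.16.2
Change category: 'new feature (backward compatible)' → minor bump
SemVer rule: minor bump → increment MINOR, reset PATCH to 0 (MAJOR unchanged)
New: 3.17.0

3.17.0


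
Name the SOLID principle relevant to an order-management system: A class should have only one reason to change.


This describes the Single Responsibility Principle (SRP)

Single Responsibility Principle (SRP)


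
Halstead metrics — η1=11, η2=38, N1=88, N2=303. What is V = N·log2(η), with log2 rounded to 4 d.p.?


Formula: V = N * log2(η), where N = N1 + N2 and η = η1 + η2
η = 11 + 38 = 49
N = 88 + 303 = 391
log2(49) ≈ 5.6147
V = 391 * 5.6147 = 2195.35

2195.35


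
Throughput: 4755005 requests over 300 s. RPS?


Formula: throughput = requests / seconds
throughput = 4755005 / 300
throughput = 15850.02 requests/second

15850.02 requests/second


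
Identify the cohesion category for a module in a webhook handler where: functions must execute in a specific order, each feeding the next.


Reasoning: Output of one is input to next
Type: Sequential cohesion

Sequential cohesion


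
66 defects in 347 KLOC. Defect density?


Defect density = defects / KLOC
Defect density = 66 / 347
Defect density = 0.19 defects/KLOC

0.19 defects/KLOC


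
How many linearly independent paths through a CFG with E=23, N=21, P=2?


Formula: V(G) = E - N + 2P
V(G) = 23 - 21 + 2*2
V(G) = 2 + 4
V(G) = 6

6


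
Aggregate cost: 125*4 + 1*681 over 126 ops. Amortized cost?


Formula: Amortized cost = Total cost / Operations
Total cost = (125 * 4) + (1 * 681)
Total cost = 500 + 681 = 1181
Amortized = 1181 / 126 = 9.373

9.373


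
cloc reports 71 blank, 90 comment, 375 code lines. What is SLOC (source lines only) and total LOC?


Total LOC = blank + comment + code
Total LOC = 71 + 90 + 375 = 536
SLOC (source only) = code = 375

Total LOC: 536, SLOC: 375


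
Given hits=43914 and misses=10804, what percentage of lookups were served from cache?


Formula: hit rate = hits / (hits + misses) * 100
hit rate = 43914 / (43914 + 10804) * 100
hit rate = 43914 / 54718 * 100
hit rate = 80.26%

80.26%


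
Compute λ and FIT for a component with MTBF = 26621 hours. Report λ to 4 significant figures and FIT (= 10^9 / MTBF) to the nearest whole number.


Formula: λ = 1 / MTBF; FIT = λ × 1e9 = 1e9 / MTBF
λ = 1 / 26621 ≈ 3.756e-05 failures/hour
FIT = 1e9 / 26621 ≈ 37564 failures per 1e9 hours (nearest whole number)

λ = 3.756e-05 /h, FIT = 37564


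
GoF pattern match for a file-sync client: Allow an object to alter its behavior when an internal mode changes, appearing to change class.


This matches the State pattern

State


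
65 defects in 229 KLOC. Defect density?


Defect density = defects / KLOC
Defect density = 65 / 229
Defect density = 0.284 defects/KLOC

0.284 defects/KLOC


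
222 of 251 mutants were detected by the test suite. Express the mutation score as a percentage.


Mutation score = killed / total * 100
Mutation score = 222 / 251 * 100
Mutation score = 88.45%

88.45%


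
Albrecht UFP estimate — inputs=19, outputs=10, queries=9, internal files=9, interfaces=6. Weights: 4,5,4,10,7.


UFP = EI*4 + EO*5 + EQ*4 + ILF*10 + EIF*7
UFP = 19*4 + 10*5 + 9*4 + 9*10 + 6*7
UFP = 76 + 50 + 36 + 90 + 42
UFP = 294

294


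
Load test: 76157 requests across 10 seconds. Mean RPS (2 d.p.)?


Formula: throughput = requests / seconds
throughput = 76157 / 10
throughput = 7615.7 requests/second

7615.7 requests/second


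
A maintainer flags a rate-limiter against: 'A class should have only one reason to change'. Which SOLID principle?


This describes the Single Responsibility Principle (SRP)

Single Responsibility Principle (SRP)


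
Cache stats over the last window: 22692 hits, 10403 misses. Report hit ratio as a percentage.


Formula: hit rate = hits / (hits + misses) * 100
hit rate = 22692 / (22692 + 10403) * 100
hit rate = 22692 / 33095 * 100
hit rate = 68.57%

68.57%


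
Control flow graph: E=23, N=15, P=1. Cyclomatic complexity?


Formula: V(G) = E - N + 2P
V(G) = 23 - 15 + 2*1
V(G) = 8 + 2
V(G) = 10

10


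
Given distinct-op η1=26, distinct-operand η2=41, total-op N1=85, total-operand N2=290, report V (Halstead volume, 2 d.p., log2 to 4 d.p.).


Formula: V = N * log2(η), where N = N1 + N2 and η = η1 + η2
η = 26 + 41 = 67
N = 85 + 290 = 375
log2(67) ≈ 6.0661
V = 375 * 6.0661 = 2274.79

2274.79


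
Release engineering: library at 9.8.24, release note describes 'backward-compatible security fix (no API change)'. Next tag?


Current: 9.8.24
Change category: 'backward-compatible security fix (no API change)' → patch bump
SemVer rule: patch bump → increment PATCH (MAJOR and MINOR unchanged)
New: 9.8.25

9.8.25


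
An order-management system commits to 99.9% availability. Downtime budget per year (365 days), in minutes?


Formula: allowed downtime = period * (100 - SLA) / 100
Period (year (365 days)) = 525600 minutes
Unavailability fraction = (100 - 99.9) / 100
Allowed downtime = 525600 * (100 - 99.9) / 100
Allowed downtime = 525.6 minutes

525.6 minutes


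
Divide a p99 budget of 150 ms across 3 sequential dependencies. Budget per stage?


Formula: per_stage = total_budget / stages
per_stage = 150 / 3
per_stage = 50.0 ms

50.0 ms


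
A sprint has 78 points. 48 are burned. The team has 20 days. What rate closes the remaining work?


Formula: Required rate = Remaining points / Days left
Remaining = 78 - 48 = 30 points
Required rate = 30 / 20 = 1.5 points/day

1.5 points/day


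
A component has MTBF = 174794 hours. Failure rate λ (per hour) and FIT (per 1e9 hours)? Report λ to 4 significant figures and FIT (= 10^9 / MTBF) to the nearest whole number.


Formula: λ = 1 / MTBF; FIT = λ × 1e9 = 1e9 / MTBF
λ = 1 / 174794 ≈ 5.721e-06 failures/hour
FIT = 1e9 / 174794 ≈ 5721 failures per 1e9 hours (nearest whole number)

λ = 5.721e-06 /h, FIT = 5721


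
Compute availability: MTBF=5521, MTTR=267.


Availability = MTBF / (MTBF + MTTR)
Availability = 5521 / (5521 + 267)
Availability = 5521 / 5788
Availability = 95.387%

95.387%


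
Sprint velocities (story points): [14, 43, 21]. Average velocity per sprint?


Formula: Avg velocity = Total points / Number of sprints
Points: [14, 43, 21]
Sum = 14 + 43 + 21 = 78
Avg velocity = 78 / 3 = 26.0 points/sprint

26.0 points/sprint


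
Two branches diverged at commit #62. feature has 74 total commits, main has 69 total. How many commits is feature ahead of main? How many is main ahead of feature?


Common ancestor: commit #62
feature commits after divergence: 74 - 62 = 12
main commits after divergence: 69 - 62 = 7
feature is 12 commits ahead of main
main is 7 commits ahead of feature

feature ahead: 12, main ahead: 7


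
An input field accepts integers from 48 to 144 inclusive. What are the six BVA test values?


Range: [48, 144]
Boundaries: just below min, min, min+1, max-1, max, just above max
Values: [47, 48, 49, 143, 144, 145]

[47, 48, 49, 143, 144, 145]


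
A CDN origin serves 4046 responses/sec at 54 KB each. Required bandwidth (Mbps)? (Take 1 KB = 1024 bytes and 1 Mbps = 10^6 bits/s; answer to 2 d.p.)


Formula: Mbps = payload_bytes * RPS * 8 / 1e6
Payload per request = 54 KB = 54 * 1024 = 55296 bytes
Total bytes/sec = 55296 * 4046 = 223727616
Total bits/sec = 223727616 * 8 = 1789820928
Mbps = 1789820928 / 1e6 = 1789.82

1789.82 Mbps


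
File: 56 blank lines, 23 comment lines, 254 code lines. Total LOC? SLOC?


Total LOC = blank + comment + code
Total LOC = 56 + 23 + 254 = 333
SLOC (source only) = code = 254

Total LOC: 333, SLOC: 254


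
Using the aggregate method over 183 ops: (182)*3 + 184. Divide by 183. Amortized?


Formula: Amortized cost = Total cost / Operations
Total cost = (182 * 3) + (1 * 184)
Total cost = 546 + 184 = 730
Amortized = 730 / 183 = 3.9891

3.9891


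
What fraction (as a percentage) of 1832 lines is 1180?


Coverage = covered / total * 100
Coverage = 1180 / 1832 * 100
Coverage = 64.41%

64.41%


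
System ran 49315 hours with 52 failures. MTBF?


Formula: MTBF = Total operating time / Number of failures
MTBF = 49315 / 52
MTBF = 948.37 hours

948.37 hours


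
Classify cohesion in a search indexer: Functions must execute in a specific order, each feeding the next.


Reasoning: Output of one is input to next
Type: Sequential cohesion

Sequential cohesion


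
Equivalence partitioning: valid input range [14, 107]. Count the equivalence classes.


Valid range: [14, 107]
Class 1: x < 14 — invalid
Class 2: 14 ≤ x ≤ 107 — valid
Class 3: x > 107 — invalid
Total equivalence classes: 3

3 equivalence classes


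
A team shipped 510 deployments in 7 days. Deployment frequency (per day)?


Formula: deployments per day = releases / days
= 510 / 7
= 72.857 deploys/day
(equivalently, 510.0 deploys/week)

72.857 deploys/day


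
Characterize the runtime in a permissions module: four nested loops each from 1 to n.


Reasoning: four levels of nesting
Complexity: O(n^4)

O(n^4)


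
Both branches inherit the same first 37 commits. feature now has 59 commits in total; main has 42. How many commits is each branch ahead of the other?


Common ancestor: commit #37
feature commits after divergence: 59 - 37 = 22
main commits after divergence: 42 - 37 = 5
feature is 22 commits ahead of main
main is 5 commits ahead of feature

feature ahead: 22, main ahead: 5


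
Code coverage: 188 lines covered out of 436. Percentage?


Coverage = covered / total * 100
Coverage = 188 / 436 * 100
Coverage = 43.12%

43.12%


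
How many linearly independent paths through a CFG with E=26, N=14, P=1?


Formula: V(G) = E - N + 2P
V(G) = 26 - 14 + 2*1
V(G) = 12 + 2
V(G) = 14

14


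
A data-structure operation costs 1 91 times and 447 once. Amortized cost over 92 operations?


Formula: Amortized cost = Total cost / Operations
Total cost = (91 * 1) + (1 * 447)
Total cost = 91 + 447 = 538
Amortized = 538 / 92 = 5.8478

5.8478


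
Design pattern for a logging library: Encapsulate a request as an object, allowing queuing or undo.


This matches the Command pattern

Command


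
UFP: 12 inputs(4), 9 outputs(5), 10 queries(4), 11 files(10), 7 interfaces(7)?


UFP = EI*4 + EO*5 + EQ*4 + ILF*10 + EIF*7
UFP = 12*4 + 9*5 + 10*4 + 11*10 + 7*7
UFP = 48 + 45 + 40 + 110 + 49
UFP = 292

292


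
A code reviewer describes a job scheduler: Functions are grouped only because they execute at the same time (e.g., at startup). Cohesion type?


Reasoning: Related by timing only
Type: Temporal cohesion

Temporal cohesion


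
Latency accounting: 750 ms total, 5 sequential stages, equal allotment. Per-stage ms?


Formula: per_stage = total_budget / stages
per_stage = 750 / 5
per_stage = 150.0 ms

150.0 ms


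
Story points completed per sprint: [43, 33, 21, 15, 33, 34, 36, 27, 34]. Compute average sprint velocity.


Formula: Avg velocity = Total points / Number of sprints
Points: [43, 33, 21, 15, 33, 34, 36, 27, 34]
Sum = 43 + 33 + 21 + 15 + 33 + 34 + 36 + 27 + 34 = 276
Avg velocity = 276 / 9 = 30.67 points/sprint

30.67 points/sprint


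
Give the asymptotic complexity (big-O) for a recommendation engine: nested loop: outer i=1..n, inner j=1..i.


Reasoning: triangle: n(n+1)/2 ~ n^2/2
Complexity: O(n^2)

O(n^2)


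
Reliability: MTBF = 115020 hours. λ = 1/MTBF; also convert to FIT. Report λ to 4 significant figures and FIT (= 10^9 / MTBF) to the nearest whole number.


Formula: λ = 1 / MTBF; FIT = λ × 1e9 = 1e9 / MTBF
λ = 1 / 115020 ≈ 8.694e-06 failures/hour
FIT = 1e9 / 115020 ≈ 8694 failures per 1e9 hours (nearest whole number)

λ = 8.694e-06 /h, FIT = 8694


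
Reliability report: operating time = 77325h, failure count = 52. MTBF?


Formula: MTBF = Total operating time / Number of failures
MTBF = 77325 / 52
MTBF = 1487.02 hours

1487.02 hours


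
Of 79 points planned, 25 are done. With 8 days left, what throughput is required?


Formula: Required rate = Remaining points / Days left
Remaining = 79 - 25 = 54 points
Required rate = 54 / 8 = 6.75 points/day

6.75 points/day


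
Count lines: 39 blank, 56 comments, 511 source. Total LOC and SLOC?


Total LOC = blank + comment + code
Total LOC = 39 + 56 + 511 = 606
SLOC (source only) = code = 511

Total LOC: 606, SLOC: 511


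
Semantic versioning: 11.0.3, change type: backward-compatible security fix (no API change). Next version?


Current: 11.0.3
Change category: 'backward-compatible security fix (no API change)' → patch bump
SemVer rule: patch bump → increment PATCH (MAJOR and MINOR unchanged)
New: 11.0.4

11.0.4


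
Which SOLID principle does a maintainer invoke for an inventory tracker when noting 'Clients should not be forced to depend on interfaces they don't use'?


This describes the Interface Segregation Principle (ISP)

Interface Segregation Principle (ISP)


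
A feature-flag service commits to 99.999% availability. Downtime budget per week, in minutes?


Formula: allowed downtime = period * (100 - SLA) / 100
Period (week) = 10080 minutes
Unavailability fraction = (100 - 99.999) / 100
Allowed downtime = 10080 * (100 - 99.999) / 100
Allowed downtime = 0.1008 minutes

0.1008 minutes


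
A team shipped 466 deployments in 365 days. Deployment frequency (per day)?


Formula: deployments per day = releases / days
= 466 / 365
= 1.277 deploys/day
(equivalently, 8.94 deploys/week)

1.277 deploys/day


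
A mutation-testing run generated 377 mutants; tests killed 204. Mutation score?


Mutation score = killed / total * 100
Mutation score = 204 / 377 * 100
Mutation score = 54.11%

54.11%


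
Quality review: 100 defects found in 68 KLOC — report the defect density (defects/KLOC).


Defect density = defects / KLOC
Defect density = 100 / 68
Defect density = 1.471 defects/KLOC

1.471 defects/KLOC


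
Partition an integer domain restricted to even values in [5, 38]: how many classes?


Constraint: even integers in [5, 38]
Class 1: x < 5 — out-of-range invalid
Class 2: x in [5,38] but odd — wrong type invalid
Class 3: x in [5,38] and even — valid
Class 4: x > 38 — out-of-range invalid
Total equivalence classes: 4

4 equivalence classes


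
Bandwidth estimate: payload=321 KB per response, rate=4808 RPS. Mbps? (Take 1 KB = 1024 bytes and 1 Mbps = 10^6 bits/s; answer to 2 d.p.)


Formula: Mbps = payload_bytes * RPS * 8 / 1e6
Payload per request = 321 KB = 321 * 1024 = 328704 bytes
Total bytes/sec = 328704 * 4808 = 1580408832
Total bits/sec = 1580408832 * 8 = 12643270656
Mbps = 12643270656 / 1e6 = 12643.27

12643.27 Mbps


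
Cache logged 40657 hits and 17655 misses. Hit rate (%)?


Formula: hit rate = hits / (hits + misses) * 100
hit rate = 40657 / (40657 + 17655) * 100
hit rate = 40657 / 58312 * 100
hit rate = 69.72%

69.72%


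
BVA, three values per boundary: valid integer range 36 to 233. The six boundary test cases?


Range: [36, 233]
Boundaries: just below min, min, min+1, max-1, max, just above max
Values: [35, 36, 37, 232, 233, 234]

[35, 36, 37, 232, 233, 234]


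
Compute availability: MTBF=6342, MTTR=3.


Availability = MTBF / (MTBF + MTTR)
Availability = 6342 / (6342 + 3)
Availability = 6342 / 6345
Availability = 99.9527%

99.9527%


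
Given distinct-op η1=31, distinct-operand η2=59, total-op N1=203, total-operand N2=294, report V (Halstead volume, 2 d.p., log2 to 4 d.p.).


Formula: V = N * log2(η), where N = N1 + N2 and η = η1 + η2
η = 31 + 59 = 90
N = 203 + 294 = 497
log2(90) ≈ 6.4919
V = 497 * 6.4919 = 3226.47

3226.47


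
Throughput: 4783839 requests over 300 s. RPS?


Formula: throughput = requests / seconds
throughput = 4783839 / 300
throughput = 15946.13 requests/second

15946.13 requests/second


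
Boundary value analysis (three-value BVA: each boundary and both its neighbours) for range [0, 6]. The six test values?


Range: [0, 6]
Boundaries: just below min, min, min+1, max-1, max, just above max
Values: [-1, 0, 1, 5, 6, 7]

[-1, 0, 1, 5, 6, 7]


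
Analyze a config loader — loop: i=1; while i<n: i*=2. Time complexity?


Reasoning: i doubles each step so iterations are log2(n)
Complexity: O(log n)

O(log n)


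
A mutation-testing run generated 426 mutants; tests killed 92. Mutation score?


Mutation score = killed / total * 100
Mutation score = 92 / 426 * 100
Mutation score = 21.6%

21.6%


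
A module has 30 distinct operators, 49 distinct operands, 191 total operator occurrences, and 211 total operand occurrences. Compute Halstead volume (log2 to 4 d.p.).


Formula: V = N * log2(η), where N = N1 + N2 and η = η1 + η2
η = 30 + 49 = 79
N = 191 + 211 = 402
log2(79) ≈ 6.3038
V = 402 * 6.3038 = 2534.13

2534.13


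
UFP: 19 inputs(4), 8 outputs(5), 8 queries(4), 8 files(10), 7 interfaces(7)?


UFP = EI*4 + EO*5 + EQ*4 + ILF*10 + EIF*7
UFP = 19*4 + 8*5 + 8*4 + 8*10 + 7*7
UFP = 76 + 40 + 32 + 80 + 49
UFP = 277

277


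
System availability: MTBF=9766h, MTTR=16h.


Availability = MTBF / (MTBF + MTTR)
Availability = 9766 / (9766 + 16)
Availability = 9766 / 9782
Availability = 99.8364%

99.8364%


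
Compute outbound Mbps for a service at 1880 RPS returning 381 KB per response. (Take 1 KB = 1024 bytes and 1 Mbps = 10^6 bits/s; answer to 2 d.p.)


Formula: Mbps = payload_bytes * RPS * 8 / 1e6
Payload per request = 381 KB = 381 * 1024 = 390144 bytes
Total bytes/sec = 390144 * 1880 = 733470720
Total bits/sec = 733470720 * 8 = 5867765760
Mbps = 5867765760 / 1e6 = 5867.77

5867.77 Mbps


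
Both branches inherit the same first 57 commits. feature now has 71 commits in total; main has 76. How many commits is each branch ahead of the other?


Common ancestor: commit #57
feature commits after divergence: 71 - 57 = 14
main commits after divergence: 76 - 57 = 19
feature is 14 commits ahead of main
main is 19 commits ahead of feature

feature ahead: 14, main ahead: 19


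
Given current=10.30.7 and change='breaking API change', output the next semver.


Current: 10.30.7
Change category: 'breaking API change' → major bump
SemVer rule: major bump → increment MAJOR, reset MINOR and PATCH to 0
New: 11.0.0

11.0.0


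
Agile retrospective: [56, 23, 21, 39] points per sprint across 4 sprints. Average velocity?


Formula: Avg velocity = Total points / Number of sprints
Points: [56, 23, 21, 39]
Sum = 56 + 23 + 21 + 39 = 139
Avg velocity = 139 / 4 = 34.75 points/sprint

34.75 points/sprint


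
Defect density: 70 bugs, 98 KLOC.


Defect density = defects / KLOC
Defect density = 70 / 98
Defect density = 0.714 defects/KLOC

0.714 defects/KLOC


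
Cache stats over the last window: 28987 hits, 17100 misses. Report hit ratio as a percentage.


Formula: hit rate = hits / (hits + misses) * 100
hit rate = 28987 / (28987 + 17100) * 100
hit rate = 28987 / 46087 * 100
hit rate = 62.9%

62.9%


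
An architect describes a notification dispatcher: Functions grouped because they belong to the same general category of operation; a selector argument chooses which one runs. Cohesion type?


Reasoning: Grouped by category of activity, not by data or sequence
Type: Logical cohesion

Logical cohesion


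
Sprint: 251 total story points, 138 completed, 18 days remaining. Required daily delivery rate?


Formula: Required rate = Remaining points / Days left
Remaining = 251 - 138 = 113 points
Required rate = 113 / 18 = 6.28 points/day

6.28 points/day


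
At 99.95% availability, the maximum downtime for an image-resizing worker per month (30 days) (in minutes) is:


Formula: allowed downtime = period * (100 - SLA) / 100
Period (month (30 days)) = 43200 minutes
Unavailability fraction = (100 - 99.95) / 100
Allowed downtime = 43200 * (100 - 99.95) / 100
Allowed downtime = 21.6 minutes

21.6 minutes


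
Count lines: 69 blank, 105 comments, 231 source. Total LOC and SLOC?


Total LOC = blank + comment + code
Total LOC = 69 + 105 + 231 = 405
SLOC (source only) = code = 231

Total LOC: 405, SLOC: 231


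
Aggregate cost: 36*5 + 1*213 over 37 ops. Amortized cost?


Formula: Amortized cost = Total cost / Operations
Total cost = (36 * 5) + (1 * 213)
Total cost = 180 + 213 = 393
Amortized = 393 / 37 = 10.6216

10.6216


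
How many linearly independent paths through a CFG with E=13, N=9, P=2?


Formula: V(G) = E - N + 2P
V(G) = 13 - 9 + 2*2
V(G) = 4 + 4
V(G) = 8

8


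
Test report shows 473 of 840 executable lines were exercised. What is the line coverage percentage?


Coverage = covered / total * 100
Coverage = 473 / 840 * 100
Coverage = 56.31%

56.31%


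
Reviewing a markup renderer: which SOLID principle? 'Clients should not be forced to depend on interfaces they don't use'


This describes the Interface Segregation Principle (ISP)

Interface Segregation Principle (ISP)


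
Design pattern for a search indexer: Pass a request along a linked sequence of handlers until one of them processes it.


This matches the Chain of Responsibility pattern

Chain of Responsibility


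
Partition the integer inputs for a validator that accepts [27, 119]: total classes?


Valid range: [27, 119]
Class 1: x < 27 — invalid
Class 2: 27 ≤ x ≤ 119 — valid
Class 3: x > 119 — invalid
Total equivalence classes: 3

3 equivalence classes


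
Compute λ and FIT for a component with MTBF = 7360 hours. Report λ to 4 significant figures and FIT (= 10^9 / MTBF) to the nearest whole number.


Formula: λ = 1 / MTBF; FIT = λ × 1e9 = 1e9 / MTBF
λ = 1 / 7360 ≈ 1.359e-04 failures/hour
FIT = 1e9 / 7360 ≈ 135870 failures per 1e9 hours (nearest whole number)

λ = 1.359e-04 /h, FIT = 135870


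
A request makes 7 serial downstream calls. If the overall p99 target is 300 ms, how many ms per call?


Formula: per_stage = total_budget / stages
per_stage = 300 / 7
per_stage = 42.86 ms

42.86 ms


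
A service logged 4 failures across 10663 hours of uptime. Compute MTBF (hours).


Formula: MTBF = Total operating time / Number of failures
MTBF = 10663 / 4
MTBF = 2665.75 hours

2665.75 hours


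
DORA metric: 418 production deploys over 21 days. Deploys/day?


Formula: deployments per day = releases / days
= 418 / 21
= 19.905 deploys/day
(equivalently, 139.33 deploys/week)

19.905 deploys/day


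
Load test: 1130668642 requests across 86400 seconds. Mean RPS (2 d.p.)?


Formula: throughput = requests / seconds
throughput = 1130668642 / 86400
throughput = 13086.44 requests/second

13086.44 requests/second


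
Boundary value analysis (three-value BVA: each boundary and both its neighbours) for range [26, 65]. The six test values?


Range: [26, 65]
Boundaries: just below min, min, min+1, max-1, max, just above max
Values: [25, 26, 27, 64, 65, 66]

[25, 26, 27, 64, 65, 66]


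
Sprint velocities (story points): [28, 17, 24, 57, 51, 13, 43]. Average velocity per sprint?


Formula: Avg velocity = Total points / Number of sprints
Points: [28, 17, 24, 57, 51, 13, 43]
Sum = 28 + 17 + 24 + 57 + 51 + 13 + 43 = 233
Avg velocity = 233 / 7 = 33.29 points/sprint

33.29 points/sprint


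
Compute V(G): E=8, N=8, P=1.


Formula: V(G) = E - N + 2P
V(G) = 8 - 8 + 2*1
V(G) = 0 + 2
V(G) = 2

2


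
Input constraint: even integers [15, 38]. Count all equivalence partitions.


Constraint: even integers in [15, 38]
Class 1: x < 15 — out-of-range invalid
Class 2: x in [15,38] but odd — wrong type invalid
Class 3: x in [15,38] and even — valid
Class 4: x > 38 — out-of-range invalid
Total equivalence classes: 4

4 equivalence classes


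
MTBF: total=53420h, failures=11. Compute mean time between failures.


Formula: MTBF = Total operating time / Number of failures
MTBF = 53420 / 11
MTBF = 4856.36 hours

4856.36 hours


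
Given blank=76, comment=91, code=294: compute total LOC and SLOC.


Total LOC = blank + comment + code
Total LOC = 76 + 91 + 294 = 461
SLOC (source only) = code = 294

Total LOC: 461, SLOC: 294


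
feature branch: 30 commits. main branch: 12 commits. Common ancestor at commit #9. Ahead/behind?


Common ancestor: commit #9
feature commits after divergence: 30 - 9 = 21
main commits after divergence: 12 - 9 = 3
feature is 21 commits ahead of main
main is 3 commits ahead of feature

feature ahead: 21, main ahead: 3


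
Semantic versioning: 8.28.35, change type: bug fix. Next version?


Current: 8.28.35
Change category: 'bug fix' → patch bump
SemVer rule: patch bump → increment PATCH (MAJOR and MINOR unchanged)
New: 8.28.36

8.28.36


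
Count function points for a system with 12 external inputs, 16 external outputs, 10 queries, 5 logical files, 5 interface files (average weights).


UFP = EI*4 + EO*5 + EQ*4 + ILF*10 + EIF*7
UFP = 12*4 + 16*5 + 10*4 + 5*10 + 5*7
UFP = 48 + 80 + 40 + 50 + 35
UFP = 253

253


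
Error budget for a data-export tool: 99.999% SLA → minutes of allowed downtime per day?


Formula: allowed downtime = period * (100 - SLA) / 100
Period (day) = 1440 minutes
Unavailability fraction = (100 - 99.999) / 100
Allowed downtime = 1440 * (100 - 99.999) / 100
Allowed downtime = 0.0144 minutes

0.0144 minutes


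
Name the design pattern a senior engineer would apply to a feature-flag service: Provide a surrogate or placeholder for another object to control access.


This matches the Proxy pattern

Proxy


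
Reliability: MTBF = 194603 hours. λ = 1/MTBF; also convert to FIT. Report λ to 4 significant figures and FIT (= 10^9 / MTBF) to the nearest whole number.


Formula: λ = 1 / MTBF; FIT = λ × 1e9 = 1e9 / MTBF
λ = 1 / 194603 ≈ 5.139e-06 failures/hour
FIT = 1e9 / 194603 ≈ 5139 failures per 1e9 hours (nearest whole number)

λ = 5.139e-06 /h, FIT = 5139


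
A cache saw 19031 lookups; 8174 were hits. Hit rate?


Formula: hit rate = hits / (hits + misses) * 100
hit rate = 8174 / (8174 + 10857) * 100
hit rate = 8174 / 19031 * 100
hit rate = 42.95%

42.95%


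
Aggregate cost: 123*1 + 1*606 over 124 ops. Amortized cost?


Formula: Amortized cost = Total cost / Operations
Total cost = (123 * 1) + (1 * 606)
Total cost = 123 + 606 = 729
Amortized = 729 / 124 = 5.879

5.879


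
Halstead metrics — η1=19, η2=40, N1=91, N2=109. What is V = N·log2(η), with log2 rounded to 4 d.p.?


Formula: V = N * log2(η), where N = N1 + N2 and η = η1 + η2
η = 19 + 40 = 59
N = 91 + 109 = 200
log2(59) ≈ 5.8826
V = 200 * 5.8826 = 1176.52

1176.52


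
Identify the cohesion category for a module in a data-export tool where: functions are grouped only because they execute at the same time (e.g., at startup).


Reasoning: Related by timing only
Type: Temporal cohesion

Temporal cohesion


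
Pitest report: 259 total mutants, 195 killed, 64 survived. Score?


Mutation score = killed / total * 100
Mutation score = 195 / 259 * 100
Mutation score = 75.29%

75.29%


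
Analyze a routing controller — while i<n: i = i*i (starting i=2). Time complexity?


Reasoning: squaring drives double-exponential growth; iterations ~ log log n
Complexity: O(log log n)

O(log log n)


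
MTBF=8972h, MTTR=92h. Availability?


Availability = MTBF / (MTBF + MTTR)
Availability = 8972 / (8972 + 92)
Availability = 8972 / 9064
Availability = 98.985%

98.985%


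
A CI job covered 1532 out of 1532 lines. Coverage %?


Coverage = covered / total * 100
Coverage = 1532 / 1532 * 100
Coverage = 100.0%

100.0%


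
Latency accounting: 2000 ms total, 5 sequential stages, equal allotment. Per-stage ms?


Formula: per_stage = total_budget / stages
per_stage = 2000 / 5
per_stage = 400.0 ms

400.0 ms


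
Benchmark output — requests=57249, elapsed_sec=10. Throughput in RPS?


Formula: throughput = requests / seconds
throughput = 57249 / 10
throughput = 5724.9 requests/second

5724.9 requests/second


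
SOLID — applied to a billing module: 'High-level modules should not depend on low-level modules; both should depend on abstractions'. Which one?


This describes the Dependency Inversion Principle (DIP)

Dependency Inversion Principle (DIP)


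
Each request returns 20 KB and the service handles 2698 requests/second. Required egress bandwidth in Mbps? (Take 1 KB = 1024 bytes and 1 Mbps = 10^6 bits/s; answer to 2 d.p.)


Formula: Mbps = payload_bytes * RPS * 8 / 1e6
Payload per request = 20 KB = 20 * 1024 = 20480 bytes
Total bytes/sec = 20480 * 2698 = 55255040
Total bits/sec = 55255040 * 8 = 442040320
Mbps = 442040320 / 1e6 = 442.04

442.04 Mbps


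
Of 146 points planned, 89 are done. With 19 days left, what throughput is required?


Formula: Required rate = Remaining points / Days left
Remaining = 146 - 89 = 57 points
Required rate = 57 / 19 = 3.0 points/day

3.0 points/day


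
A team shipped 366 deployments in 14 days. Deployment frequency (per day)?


Formula: deployments per day = releases / days
= 366 / 14
= 26.143 deploys/day
(equivalently, 183.0 deploys/week)

26.143 deploys/day


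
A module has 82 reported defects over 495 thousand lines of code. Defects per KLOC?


Defect density = defects / KLOC
Defect density = 82 / 495
Defect density = 0.166 defects/KLOC

0.166 defects/KLOC


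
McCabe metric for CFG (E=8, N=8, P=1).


Formula: V(G) = E - N + 2P
V(G) = 8 - 8 + 2*1
V(G) = 0 + 2
V(G) = 2

2


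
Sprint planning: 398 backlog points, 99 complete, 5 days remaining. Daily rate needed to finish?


Formula: Required rate = Remaining points / Days left
Remaining = 398 - 99 = 299 points
Required rate = 299 / 5 = 59.8 points/day

59.8 points/day


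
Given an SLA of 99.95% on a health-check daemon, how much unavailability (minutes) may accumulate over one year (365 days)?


Formula: allowed downtime = period * (100 - SLA) / 100
Period (year (365 days)) = 525600 minutes
Unavailability fraction = (100 - 99.95) / 100
Allowed downtime = 525600 * (100 - 99.95) / 100
Allowed downtime = 262.8 minutes

262.8 minutes


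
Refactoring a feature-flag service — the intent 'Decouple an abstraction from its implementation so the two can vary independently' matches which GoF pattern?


This matches the Bridge pattern

Bridge


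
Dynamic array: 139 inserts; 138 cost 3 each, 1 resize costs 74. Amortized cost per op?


Formula: Amortized cost = Total cost / Operations
Total cost = (138 * 3) + (1 * 74)
Total cost = 414 + 74 = 488
Amortized = 488 / 139 = 3.5108

3.5108


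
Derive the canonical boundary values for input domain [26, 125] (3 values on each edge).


Range: [26, 125]
Boundaries: just below min, min, min+1, max-1, max, just above max
Values: [25, 26, 27, 124, 125, 126]

[25, 26, 27, 124, 125, 126]


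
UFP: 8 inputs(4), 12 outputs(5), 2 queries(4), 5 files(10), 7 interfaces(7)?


UFP = EI*4 + EO*5 + EQ*4 + ILF*10 + EIF*7
UFP = 8*4 + 12*5 + 2*4 + 5*10 + 7*7
UFP = 32 + 60 + 8 + 50 + 49
UFP = 199

199


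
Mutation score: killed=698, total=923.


Mutation score = killed / total * 100
Mutation score = 698 / 923 * 100
Mutation score = 75.62%

75.62%


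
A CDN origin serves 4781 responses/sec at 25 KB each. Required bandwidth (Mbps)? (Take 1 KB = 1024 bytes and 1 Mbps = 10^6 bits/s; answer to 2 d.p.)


Formula: Mbps = payload_bytes * RPS * 8 / 1e6
Payload per request = 25 KB = 25 * 1024 = 25600 bytes
Total bytes/sec = 25600 * 4781 = 122393600
Total bits/sec = 122393600 * 8 = 979148800
Mbps = 979148800 / 1e6 = 979.15

979.15 Mbps


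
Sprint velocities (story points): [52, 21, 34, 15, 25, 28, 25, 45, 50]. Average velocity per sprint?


Formula: Avg velocity = Total points / Number of sprints
Points: [52, 21, 34, 15, 25, 28, 25, 45, 50]
Sum = 52 + 21 + 34 + 15 + 25 + 28 + 25 + 45 + 50 = 295
Avg velocity = 295 / 9 = 32.78 points/sprint

32.78 points/sprint


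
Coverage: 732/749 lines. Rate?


Coverage = covered / total * 100
Coverage = 732 / 749 * 100
Coverage = 97.73%

97.73%


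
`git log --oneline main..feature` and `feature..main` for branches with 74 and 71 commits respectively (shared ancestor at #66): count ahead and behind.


Common ancestor: commit #66
feature commits after divergence: 74 - 66 = 8
main commits after divergence: 71 - 66 = 5
feature is 8 commits ahead of main
main is 5 commits ahead of feature

feature ahead: 8, main ahead: 5


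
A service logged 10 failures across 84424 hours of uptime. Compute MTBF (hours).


Formula: MTBF = Total operating time / Number of failures
MTBF = 84424 / 10
MTBF = 8442.4 hours

8442.4 hours


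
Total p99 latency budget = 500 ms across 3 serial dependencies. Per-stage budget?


Formula: per_stage = total_budget / stages
per_stage = 500 / 3
per_stage = 166.67 ms

166.67 ms


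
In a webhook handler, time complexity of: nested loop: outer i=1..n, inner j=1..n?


Reasoning: n iterations times n iterations
Complexity: O(n^2)

O(n^2)


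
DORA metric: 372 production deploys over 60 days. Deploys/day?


Formula: deployments per day = releases / days
= 372 / 60
= 6.2 deploys/day
(equivalently, 43.4 deploys/week)

6.2 deploys/day


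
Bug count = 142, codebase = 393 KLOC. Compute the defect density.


Defect density = defects / KLOC
Defect density = 142 / 393
Defect density = 0.361 defects/KLOC

0.361 defects/KLOC


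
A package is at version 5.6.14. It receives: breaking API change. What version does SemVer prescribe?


Current: 5.6.14
Change category: 'breaking API change' → major bump
SemVer rule: major bump → increment MAJOR, reset MINOR and PATCH to 0
New: 6.0.0

6.0.0


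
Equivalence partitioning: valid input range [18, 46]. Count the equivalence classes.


Valid range: [18, 46]
Class 1: x < 18 — invalid
Class 2: 18 ≤ x ≤ 46 — valid
Class 3: x > 46 — invalid
Total equivalence classes: 3

3 equivalence classes


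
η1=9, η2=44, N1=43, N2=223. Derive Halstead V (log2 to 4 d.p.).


Formula: V = N * log2(η), where N = N1 + N2 and η = η1 + η2
η = 9 + 44 = 53
N = 43 + 223 = 266
log2(53) ≈ 5.7279
V = 266 * 5.7279 = 1523.62

1523.62


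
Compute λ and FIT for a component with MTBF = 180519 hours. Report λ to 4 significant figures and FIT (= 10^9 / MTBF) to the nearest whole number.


Formula: λ = 1 / MTBF; FIT = λ × 1e9 = 1e9 / MTBF
λ = 1 / 180519 ≈ 5.540e-06 failures/hour
FIT = 1e9 / 180519 ≈ 5540 failures per 1e9 hours (nearest whole number)

λ = 5.540e-06 /h, FIT = 5540


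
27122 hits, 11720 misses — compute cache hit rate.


Formula: hit rate = hits / (hits + misses) * 100
hit rate = 27122 / (27122 + 11720) * 100
hit rate = 27122 / 38842 * 100
hit rate = 69.83%

69.83%


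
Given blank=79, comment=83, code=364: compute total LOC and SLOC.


Total LOC = blank + comment + code
Total LOC = 79 + 83 + 364 = 526
SLOC (source only) = code = 364

Total LOC: 526, SLOC: 364


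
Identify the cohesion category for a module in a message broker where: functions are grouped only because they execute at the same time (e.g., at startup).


Reasoning: Related by timing only
Type: Temporal cohesion

Temporal cohesion


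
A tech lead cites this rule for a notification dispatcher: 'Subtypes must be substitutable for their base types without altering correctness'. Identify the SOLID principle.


This describes the Liskov Substitution Principle (LSP)

Liskov Substitution Principle (LSP)


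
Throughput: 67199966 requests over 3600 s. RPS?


Formula: throughput = requests / seconds
throughput = 67199966 / 3600
throughput = 18666.66 requests/second

18666.66 requests/second
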